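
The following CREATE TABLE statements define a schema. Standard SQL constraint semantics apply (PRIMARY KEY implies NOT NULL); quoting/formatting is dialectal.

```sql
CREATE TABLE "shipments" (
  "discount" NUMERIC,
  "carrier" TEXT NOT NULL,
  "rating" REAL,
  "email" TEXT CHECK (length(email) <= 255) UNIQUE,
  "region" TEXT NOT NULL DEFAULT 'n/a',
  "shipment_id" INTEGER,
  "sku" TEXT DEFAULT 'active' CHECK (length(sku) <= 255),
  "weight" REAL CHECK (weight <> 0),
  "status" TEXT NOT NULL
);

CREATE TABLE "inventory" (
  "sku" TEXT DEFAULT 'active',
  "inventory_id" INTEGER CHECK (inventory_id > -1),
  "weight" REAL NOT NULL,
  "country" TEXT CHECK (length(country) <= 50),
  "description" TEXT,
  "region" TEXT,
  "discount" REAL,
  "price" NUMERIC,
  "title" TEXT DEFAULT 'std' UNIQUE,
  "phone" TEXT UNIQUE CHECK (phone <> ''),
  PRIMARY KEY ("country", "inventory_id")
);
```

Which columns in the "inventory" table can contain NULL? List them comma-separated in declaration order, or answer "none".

sku, description, region, discount, price, title, phone

- sku: DEFAULT only fills an omitted column; an explicit NULL is still allowed → nullable.
- inventory_id: part of the PRIMARY KEY, which implies NOT NULL → not nullable.
- weight: declared NOT NULL → not nullable.
- country: part of the PRIMARY KEY, which implies NOT NULL → not nullable.
- description: no NOT NULL constraint applies → nullable.
- region: no NOT NULL constraint applies → nullable.
- discount: no NOT NULL constraint applies → nullable.
- price: no NOT NULL constraint applies → nullable.
- title: UNIQUE does not imply NOT NULL → nullable.
- phone: CHECK does not forbid NULL (a CHECK constraint passes when its expression is NULL) → nullable.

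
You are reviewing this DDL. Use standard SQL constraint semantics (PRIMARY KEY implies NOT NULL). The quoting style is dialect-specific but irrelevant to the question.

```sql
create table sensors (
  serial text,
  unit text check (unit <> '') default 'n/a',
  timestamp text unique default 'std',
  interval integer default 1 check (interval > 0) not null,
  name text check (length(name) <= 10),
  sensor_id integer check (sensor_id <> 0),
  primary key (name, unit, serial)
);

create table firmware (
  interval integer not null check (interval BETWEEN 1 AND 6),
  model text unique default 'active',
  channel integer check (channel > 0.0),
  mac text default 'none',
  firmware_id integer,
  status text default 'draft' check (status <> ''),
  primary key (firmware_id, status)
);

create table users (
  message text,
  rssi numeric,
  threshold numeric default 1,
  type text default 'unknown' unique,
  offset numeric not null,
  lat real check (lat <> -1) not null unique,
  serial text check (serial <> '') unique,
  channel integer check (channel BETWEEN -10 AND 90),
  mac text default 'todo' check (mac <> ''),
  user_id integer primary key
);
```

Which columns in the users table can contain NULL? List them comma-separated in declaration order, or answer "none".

- message: no NOT NULL constraint applies → nullable.
- rssi: no NOT NULL constraint applies → nullable.
- threshold: DEFAULT only fills an omitted column; an explicit NULL is still allowed → nullable.
- type: UNIQUE does not imply NOT NULL → nullable.
- offset: declared NOT NULL → not nullable.
- lat: declared NOT NULL → not nullable.
- serial: CHECK does not forbid NULL (a CHECK constraint passes when its expression is NULL) → nullable.
- channel: CHECK does not forbid NULL (a CHECK constraint passes when its expression is NULL) → nullable.
- mac: CHECK does not forbid NULL (a CHECK constraint passes when its expression is NULL) → nullable.
- user_id: part of the PRIMARY KEY, which implies NOT NULL → not nullable.

message, rssi, threshold, type, serial, channel, mac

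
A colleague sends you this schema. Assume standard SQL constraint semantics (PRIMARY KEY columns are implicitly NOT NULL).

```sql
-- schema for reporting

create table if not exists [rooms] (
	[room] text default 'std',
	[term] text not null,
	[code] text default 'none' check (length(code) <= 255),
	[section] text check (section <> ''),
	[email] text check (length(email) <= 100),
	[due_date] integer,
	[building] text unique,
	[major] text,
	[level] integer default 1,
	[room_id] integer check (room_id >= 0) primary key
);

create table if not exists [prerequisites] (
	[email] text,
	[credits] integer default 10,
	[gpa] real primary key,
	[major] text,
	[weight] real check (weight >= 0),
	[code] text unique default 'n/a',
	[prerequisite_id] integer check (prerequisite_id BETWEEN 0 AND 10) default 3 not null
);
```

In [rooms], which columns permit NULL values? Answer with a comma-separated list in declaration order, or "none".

room, code, section, email, due_date, building, major, level

- room: DEFAULT only fills an omitted column; an explicit NULL is still allowed → nullable.
- term: declared NOT NULL → not nullable.
- code: CHECK does not forbid NULL (a CHECK constraint passes when its expression is NULL) → nullable.
- section: CHECK does not forbid NULL (a CHECK constraint passes when its expression is NULL) → nullable.
- email: CHECK does not forbid NULL (a CHECK constraint passes when its expression is NULL) → nullable.
- due_date: no NOT NULL constraint applies → nullable.
- building: UNIQUE does not imply NOT NULL → nullable.
- major: no NOT NULL constraint applies → nullable.
- level: DEFAULT only fills an omitted column; an explicit NULL is still allowed → nullable.
- room_id: part of the PRIMARY KEY, which implies NOT NULL → not nullable.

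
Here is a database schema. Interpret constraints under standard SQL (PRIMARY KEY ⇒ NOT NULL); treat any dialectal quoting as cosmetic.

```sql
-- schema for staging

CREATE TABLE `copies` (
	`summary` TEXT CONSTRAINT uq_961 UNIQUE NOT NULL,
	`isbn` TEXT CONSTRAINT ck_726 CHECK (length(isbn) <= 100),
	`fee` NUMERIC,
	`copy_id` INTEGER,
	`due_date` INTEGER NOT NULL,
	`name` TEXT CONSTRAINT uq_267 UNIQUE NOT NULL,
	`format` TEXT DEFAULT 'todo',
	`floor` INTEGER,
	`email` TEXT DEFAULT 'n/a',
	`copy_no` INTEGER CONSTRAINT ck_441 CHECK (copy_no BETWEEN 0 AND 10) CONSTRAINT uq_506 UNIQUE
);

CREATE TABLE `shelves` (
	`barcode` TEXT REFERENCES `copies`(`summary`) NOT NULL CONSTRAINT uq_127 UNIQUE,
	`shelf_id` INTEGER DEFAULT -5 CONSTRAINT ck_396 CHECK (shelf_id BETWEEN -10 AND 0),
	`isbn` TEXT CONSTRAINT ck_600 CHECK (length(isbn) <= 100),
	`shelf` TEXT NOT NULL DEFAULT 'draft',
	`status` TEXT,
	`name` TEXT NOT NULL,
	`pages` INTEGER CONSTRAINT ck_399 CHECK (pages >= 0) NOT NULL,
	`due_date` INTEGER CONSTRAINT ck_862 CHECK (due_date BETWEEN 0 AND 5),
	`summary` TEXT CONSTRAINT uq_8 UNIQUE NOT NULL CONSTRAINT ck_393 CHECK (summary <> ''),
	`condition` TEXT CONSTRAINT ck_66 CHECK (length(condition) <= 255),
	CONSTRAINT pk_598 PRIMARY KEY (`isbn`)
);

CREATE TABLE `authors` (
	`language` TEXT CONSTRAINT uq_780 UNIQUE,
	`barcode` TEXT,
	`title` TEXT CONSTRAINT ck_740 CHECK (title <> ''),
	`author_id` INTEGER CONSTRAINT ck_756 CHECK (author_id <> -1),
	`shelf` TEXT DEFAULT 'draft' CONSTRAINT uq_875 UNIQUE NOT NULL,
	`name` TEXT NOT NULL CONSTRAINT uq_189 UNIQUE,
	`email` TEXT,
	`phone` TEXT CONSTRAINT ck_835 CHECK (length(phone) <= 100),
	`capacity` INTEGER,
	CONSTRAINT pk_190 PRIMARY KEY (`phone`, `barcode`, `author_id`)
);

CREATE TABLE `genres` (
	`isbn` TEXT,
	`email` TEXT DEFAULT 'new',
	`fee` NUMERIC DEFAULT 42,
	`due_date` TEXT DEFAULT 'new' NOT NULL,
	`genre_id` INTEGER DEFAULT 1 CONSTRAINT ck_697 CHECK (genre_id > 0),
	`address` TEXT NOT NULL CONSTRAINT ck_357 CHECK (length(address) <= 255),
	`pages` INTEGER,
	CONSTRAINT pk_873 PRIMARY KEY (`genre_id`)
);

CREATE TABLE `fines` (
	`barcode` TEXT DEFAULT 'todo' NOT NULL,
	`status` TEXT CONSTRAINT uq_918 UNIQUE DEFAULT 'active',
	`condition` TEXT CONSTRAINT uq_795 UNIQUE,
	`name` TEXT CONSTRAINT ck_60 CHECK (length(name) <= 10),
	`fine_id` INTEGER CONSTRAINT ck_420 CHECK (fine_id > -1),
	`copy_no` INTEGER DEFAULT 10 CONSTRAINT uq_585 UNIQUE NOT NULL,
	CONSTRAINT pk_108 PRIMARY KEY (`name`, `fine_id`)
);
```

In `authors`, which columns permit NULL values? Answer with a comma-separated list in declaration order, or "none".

language, title, email, capacity

- language: UNIQUE does not imply NOT NULL → nullable.
- barcode: part of the PRIMARY KEY, which implies NOT NULL → not nullable.
- title: CHECK does not forbid NULL (a CHECK constraint passes when its expression is NULL) → nullable.
- author_id: part of the PRIMARY KEY, which implies NOT NULL → not nullable.
- shelf: declared NOT NULL → not nullable.
- name: declared NOT NULL → not nullable.
- email: no NOT NULL constraint applies → nullable.
- phone: part of the PRIMARY KEY, which implies NOT NULL → not nullable.
- capacity: no NOT NULL constraint applies → nullable.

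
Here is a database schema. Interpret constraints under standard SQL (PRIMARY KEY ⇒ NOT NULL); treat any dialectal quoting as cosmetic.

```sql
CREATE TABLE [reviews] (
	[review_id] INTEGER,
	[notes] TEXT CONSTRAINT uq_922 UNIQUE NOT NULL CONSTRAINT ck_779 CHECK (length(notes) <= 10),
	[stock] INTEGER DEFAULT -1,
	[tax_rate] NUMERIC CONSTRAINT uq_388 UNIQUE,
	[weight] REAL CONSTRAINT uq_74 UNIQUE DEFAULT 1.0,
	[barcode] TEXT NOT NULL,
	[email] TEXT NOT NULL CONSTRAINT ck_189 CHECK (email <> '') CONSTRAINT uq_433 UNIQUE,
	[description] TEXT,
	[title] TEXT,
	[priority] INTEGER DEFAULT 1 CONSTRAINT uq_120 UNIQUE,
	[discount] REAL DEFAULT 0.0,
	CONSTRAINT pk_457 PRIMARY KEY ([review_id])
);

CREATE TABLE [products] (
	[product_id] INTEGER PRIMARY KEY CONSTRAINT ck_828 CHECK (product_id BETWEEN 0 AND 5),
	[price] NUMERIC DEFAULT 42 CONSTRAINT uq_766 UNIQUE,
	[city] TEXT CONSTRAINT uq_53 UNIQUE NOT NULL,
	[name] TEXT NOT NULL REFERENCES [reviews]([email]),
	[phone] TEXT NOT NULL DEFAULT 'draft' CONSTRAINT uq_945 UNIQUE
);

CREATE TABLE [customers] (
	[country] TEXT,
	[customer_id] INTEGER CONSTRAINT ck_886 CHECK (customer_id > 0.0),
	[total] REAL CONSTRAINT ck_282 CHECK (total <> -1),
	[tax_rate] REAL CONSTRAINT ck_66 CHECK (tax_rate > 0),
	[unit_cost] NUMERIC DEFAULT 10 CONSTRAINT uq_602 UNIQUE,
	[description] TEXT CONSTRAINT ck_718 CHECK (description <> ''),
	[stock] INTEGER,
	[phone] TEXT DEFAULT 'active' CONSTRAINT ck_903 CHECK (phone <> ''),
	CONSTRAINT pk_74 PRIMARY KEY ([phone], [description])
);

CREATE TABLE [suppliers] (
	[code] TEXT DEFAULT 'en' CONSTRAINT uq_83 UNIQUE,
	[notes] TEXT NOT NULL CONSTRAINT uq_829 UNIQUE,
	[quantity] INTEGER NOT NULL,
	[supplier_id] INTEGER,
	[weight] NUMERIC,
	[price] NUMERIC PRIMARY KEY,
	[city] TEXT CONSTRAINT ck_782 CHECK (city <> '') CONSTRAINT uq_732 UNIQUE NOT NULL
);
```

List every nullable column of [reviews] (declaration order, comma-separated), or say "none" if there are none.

stock, tax_rate, weight, description, title, priority, discount

- review_id: part of the PRIMARY KEY, which implies NOT NULL → not nullable.
- notes: declared NOT NULL → not nullable.
- stock: DEFAULT only fills an omitted column; an explicit NULL is still allowed → nullable.
- tax_rate: UNIQUE does not imply NOT NULL → nullable.
- weight: UNIQUE does not imply NOT NULL → nullable.
- barcode: declared NOT NULL → not nullable.
- email: declared NOT NULL → not nullable.
- description: no NOT NULL constraint applies → nullable.
- title: no NOT NULL constraint applies → nullable.
- priority: UNIQUE does not imply NOT NULL → nullable.
- discount: DEFAULT only fills an omitted column; an explicit NULL is still allowed → nullable.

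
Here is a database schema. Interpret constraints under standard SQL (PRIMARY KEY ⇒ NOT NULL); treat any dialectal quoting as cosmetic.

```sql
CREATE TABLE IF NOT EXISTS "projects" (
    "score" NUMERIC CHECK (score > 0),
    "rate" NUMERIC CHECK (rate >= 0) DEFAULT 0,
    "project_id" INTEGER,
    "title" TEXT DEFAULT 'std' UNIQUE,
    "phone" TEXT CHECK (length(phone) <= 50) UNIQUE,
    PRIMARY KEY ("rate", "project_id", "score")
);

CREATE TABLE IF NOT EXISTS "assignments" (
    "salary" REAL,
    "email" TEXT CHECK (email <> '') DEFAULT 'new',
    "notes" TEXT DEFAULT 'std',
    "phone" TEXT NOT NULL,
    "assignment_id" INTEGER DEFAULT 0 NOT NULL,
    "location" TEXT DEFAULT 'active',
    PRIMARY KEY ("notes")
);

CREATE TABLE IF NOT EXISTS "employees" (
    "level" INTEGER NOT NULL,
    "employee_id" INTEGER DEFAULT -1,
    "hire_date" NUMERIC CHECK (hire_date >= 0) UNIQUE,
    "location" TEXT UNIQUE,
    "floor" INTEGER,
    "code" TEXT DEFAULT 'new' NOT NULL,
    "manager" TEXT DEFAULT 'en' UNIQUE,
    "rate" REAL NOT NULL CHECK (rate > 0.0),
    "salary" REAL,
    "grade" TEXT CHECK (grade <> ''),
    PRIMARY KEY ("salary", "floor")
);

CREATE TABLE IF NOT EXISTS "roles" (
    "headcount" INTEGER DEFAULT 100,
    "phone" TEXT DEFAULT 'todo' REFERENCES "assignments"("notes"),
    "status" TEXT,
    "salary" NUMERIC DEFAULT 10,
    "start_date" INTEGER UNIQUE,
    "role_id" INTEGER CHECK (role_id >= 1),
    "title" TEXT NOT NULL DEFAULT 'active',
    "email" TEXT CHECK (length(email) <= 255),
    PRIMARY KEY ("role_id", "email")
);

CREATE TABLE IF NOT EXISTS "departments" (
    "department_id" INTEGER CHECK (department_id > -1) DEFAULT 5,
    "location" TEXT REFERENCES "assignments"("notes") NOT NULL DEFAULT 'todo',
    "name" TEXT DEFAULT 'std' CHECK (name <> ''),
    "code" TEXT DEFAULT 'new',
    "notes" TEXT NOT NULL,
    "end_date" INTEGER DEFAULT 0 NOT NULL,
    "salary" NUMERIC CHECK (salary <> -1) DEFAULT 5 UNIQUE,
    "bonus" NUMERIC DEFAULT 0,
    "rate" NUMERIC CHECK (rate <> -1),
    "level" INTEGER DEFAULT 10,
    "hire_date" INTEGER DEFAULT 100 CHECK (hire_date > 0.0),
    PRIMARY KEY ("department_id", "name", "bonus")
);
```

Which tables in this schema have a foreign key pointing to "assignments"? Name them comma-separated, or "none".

roles, departments

- roles.phone references assignments(notes).
- departments.location references assignments(notes).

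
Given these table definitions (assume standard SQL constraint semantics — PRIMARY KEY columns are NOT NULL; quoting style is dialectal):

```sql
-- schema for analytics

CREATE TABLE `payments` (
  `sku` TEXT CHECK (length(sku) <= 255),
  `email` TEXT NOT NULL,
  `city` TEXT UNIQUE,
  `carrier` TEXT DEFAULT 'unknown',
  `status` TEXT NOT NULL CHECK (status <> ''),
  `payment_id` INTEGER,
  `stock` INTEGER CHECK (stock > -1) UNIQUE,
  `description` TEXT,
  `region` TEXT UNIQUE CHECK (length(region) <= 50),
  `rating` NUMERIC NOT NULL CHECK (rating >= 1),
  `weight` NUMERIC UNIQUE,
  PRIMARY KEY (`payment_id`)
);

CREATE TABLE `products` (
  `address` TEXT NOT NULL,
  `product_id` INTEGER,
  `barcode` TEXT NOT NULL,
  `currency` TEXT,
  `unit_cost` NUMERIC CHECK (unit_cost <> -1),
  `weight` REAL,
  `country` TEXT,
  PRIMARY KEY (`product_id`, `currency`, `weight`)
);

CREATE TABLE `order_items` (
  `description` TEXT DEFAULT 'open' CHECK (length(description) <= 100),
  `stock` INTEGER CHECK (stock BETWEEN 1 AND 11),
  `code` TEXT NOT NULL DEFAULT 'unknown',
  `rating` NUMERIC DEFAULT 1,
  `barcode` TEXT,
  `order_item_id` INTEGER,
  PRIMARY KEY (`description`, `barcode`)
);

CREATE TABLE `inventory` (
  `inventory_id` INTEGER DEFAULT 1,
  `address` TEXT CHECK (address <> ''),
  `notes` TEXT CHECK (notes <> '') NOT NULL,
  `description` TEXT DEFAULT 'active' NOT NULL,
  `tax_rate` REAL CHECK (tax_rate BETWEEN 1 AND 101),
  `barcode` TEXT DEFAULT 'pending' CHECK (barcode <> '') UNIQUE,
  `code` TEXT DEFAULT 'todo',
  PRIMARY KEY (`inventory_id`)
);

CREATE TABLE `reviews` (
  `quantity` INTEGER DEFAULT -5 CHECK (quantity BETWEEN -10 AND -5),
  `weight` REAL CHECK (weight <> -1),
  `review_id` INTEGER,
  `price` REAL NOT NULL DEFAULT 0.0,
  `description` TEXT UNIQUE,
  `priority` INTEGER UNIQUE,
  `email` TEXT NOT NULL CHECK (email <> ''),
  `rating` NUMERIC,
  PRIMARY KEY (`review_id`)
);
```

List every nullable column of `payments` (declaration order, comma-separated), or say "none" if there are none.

sku, city, carrier, stock, description, region, weight

- sku: CHECK does not forbid NULL (a CHECK constraint passes when its expression is NULL) → nullable.
- email: declared NOT NULL → not nullable.
- city: UNIQUE does not imply NOT NULL → nullable.
- carrier: DEFAULT only fills an omitted column; an explicit NULL is still allowed → nullable.
- status: declared NOT NULL → not nullable.
- payment_id: part of the PRIMARY KEY, which implies NOT NULL → not nullable.
- stock: CHECK does not forbid NULL (a CHECK constraint passes when its expression is NULL) → nullable.
- description: no NOT NULL constraint applies → nullable.
- region: CHECK does not forbid NULL (a CHECK constraint passes when its expression is NULL) → nullable.
- rating: declared NOT NULL → not nullable.
- weight: UNIQUE does not imply NOT NULL → nullable.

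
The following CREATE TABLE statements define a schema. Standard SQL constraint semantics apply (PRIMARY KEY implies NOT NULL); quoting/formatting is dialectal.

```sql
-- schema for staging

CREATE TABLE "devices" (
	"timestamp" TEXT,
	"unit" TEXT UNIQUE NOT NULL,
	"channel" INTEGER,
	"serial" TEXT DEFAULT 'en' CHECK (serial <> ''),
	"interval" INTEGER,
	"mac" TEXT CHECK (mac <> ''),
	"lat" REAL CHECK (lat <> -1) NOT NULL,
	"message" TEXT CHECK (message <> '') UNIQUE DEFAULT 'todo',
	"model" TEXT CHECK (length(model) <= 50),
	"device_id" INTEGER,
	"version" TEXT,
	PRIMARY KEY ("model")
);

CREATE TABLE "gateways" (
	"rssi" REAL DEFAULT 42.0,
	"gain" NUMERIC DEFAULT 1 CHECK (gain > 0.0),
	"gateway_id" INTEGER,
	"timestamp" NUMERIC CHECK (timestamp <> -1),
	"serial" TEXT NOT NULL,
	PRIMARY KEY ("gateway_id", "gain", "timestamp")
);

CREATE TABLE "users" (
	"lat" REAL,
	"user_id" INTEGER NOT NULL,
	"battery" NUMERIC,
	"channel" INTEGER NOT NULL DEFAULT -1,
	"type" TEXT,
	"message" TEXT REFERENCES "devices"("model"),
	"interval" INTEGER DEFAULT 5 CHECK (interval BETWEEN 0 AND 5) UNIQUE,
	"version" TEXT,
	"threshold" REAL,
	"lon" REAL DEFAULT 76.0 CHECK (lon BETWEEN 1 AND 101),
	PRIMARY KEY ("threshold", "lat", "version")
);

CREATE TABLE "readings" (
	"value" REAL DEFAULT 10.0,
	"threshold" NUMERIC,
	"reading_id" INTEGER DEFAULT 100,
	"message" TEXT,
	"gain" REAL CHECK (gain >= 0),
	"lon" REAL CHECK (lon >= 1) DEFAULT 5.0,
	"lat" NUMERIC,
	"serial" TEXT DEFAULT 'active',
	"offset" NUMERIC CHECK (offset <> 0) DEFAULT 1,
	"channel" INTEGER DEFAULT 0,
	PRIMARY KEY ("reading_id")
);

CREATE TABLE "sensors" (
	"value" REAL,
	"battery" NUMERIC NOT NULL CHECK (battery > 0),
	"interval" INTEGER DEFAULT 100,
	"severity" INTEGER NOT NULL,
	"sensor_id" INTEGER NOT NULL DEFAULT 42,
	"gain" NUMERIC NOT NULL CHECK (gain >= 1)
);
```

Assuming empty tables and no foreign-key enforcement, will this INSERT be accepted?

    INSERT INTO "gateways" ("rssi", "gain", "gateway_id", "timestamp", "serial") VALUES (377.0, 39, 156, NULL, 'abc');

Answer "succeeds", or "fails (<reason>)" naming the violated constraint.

timestamp is explicitly set to NULL, but timestamp is part of the PRIMARY KEY (implied NOT NULL).

fails (NOT NULL on timestamp)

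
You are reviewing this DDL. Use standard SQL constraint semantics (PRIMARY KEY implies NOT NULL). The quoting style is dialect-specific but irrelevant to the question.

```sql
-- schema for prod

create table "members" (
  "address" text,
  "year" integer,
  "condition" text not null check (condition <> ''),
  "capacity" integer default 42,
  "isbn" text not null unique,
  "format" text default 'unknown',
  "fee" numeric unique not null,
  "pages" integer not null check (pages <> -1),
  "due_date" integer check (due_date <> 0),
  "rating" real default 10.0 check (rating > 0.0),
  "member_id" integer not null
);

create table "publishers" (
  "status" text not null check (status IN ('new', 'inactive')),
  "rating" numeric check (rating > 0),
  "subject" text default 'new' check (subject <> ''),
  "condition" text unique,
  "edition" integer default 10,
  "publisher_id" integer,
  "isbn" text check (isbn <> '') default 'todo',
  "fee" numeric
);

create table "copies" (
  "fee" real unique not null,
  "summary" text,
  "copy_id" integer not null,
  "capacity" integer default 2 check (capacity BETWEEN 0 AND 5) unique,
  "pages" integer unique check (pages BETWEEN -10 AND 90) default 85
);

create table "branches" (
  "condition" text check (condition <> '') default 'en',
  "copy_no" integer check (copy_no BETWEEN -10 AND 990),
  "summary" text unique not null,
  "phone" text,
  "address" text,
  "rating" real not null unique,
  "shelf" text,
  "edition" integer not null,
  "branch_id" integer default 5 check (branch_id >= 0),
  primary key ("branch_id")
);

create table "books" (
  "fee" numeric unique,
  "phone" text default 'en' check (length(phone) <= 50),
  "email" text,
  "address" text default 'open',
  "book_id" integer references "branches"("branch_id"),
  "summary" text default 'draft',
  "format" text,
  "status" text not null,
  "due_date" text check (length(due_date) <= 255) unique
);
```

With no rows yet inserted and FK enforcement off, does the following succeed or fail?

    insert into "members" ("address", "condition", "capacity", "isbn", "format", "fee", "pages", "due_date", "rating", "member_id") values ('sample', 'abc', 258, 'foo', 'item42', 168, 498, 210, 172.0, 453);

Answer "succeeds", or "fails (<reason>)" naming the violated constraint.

NOT NULL columns: condition is supplied; fee is supplied; isbn is supplied; member_id is supplied; pages is supplied.
CHECK constraints: 'abc' satisfies (condition <> ''); 498 satisfies (pages <> -1); 210 satisfies (due_date <> 0); 172.0 satisfies (rating > 0.0).
No constraint is violated.

succeeds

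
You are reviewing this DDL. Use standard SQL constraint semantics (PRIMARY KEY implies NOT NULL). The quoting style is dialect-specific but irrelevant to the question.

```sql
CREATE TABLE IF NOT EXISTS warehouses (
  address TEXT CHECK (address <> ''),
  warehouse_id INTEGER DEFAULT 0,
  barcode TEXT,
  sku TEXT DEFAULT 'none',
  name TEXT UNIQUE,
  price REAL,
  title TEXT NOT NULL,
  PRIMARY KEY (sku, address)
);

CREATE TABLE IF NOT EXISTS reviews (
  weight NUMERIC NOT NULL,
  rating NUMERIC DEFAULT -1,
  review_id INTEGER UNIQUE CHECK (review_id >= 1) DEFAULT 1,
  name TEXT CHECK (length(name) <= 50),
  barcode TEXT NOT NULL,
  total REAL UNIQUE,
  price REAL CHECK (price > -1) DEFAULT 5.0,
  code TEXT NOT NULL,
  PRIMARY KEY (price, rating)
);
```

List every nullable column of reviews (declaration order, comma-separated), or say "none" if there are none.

- weight: declared NOT NULL → not nullable.
- rating: part of the PRIMARY KEY, which implies NOT NULL → not nullable.
- review_id: CHECK does not forbid NULL (a CHECK constraint passes when its expression is NULL) → nullable.
- name: CHECK does not forbid NULL (a CHECK constraint passes when its expression is NULL) → nullable.
- barcode: declared NOT NULL → not nullable.
- total: UNIQUE does not imply NOT NULL → nullable.
- price: part of the PRIMARY KEY, which implies NOT NULL → not nullable.
- code: declared NOT NULL → not nullable.

review_id, name, total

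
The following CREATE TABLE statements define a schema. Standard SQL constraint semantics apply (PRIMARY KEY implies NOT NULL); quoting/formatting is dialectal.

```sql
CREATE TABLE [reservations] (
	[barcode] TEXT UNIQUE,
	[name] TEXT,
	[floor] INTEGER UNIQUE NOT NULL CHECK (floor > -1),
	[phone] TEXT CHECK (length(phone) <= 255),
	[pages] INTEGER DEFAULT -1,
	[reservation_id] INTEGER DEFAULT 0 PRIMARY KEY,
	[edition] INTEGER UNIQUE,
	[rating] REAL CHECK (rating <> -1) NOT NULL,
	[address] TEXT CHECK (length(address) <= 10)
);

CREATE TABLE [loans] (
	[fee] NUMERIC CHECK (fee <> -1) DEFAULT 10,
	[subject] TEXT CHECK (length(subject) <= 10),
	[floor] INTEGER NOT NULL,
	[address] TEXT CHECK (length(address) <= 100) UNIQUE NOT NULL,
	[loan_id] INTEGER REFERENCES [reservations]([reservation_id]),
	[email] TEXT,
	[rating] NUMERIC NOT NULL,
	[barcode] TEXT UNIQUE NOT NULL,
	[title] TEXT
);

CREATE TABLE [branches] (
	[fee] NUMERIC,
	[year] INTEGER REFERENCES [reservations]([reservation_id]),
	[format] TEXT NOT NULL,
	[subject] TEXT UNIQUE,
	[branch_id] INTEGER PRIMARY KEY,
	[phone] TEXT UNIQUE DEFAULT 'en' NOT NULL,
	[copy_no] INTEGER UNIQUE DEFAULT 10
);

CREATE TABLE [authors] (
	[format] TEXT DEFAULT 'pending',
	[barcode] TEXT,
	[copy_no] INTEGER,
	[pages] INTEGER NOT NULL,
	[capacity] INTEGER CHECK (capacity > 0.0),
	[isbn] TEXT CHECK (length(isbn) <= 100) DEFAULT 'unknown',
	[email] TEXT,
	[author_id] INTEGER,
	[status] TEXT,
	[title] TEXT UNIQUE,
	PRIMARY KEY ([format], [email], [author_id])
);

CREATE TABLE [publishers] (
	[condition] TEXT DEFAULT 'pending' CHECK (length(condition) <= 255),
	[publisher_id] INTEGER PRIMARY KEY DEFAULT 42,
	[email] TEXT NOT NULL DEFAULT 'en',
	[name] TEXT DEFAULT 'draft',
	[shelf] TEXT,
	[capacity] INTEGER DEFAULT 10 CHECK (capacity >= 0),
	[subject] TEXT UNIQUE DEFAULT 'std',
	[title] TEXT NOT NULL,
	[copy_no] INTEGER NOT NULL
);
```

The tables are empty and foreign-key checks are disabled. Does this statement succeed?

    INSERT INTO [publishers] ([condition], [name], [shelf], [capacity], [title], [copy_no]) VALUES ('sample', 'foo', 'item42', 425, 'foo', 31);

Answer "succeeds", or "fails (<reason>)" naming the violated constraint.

succeeds

NOT NULL columns: copy_no is supplied; email defaults to 'en'; publisher_id defaults to 42; title is supplied.
CHECK constraints: 'sample' satisfies (length(condition) <= 255); 425 satisfies (capacity >= 0).
No constraint is violated.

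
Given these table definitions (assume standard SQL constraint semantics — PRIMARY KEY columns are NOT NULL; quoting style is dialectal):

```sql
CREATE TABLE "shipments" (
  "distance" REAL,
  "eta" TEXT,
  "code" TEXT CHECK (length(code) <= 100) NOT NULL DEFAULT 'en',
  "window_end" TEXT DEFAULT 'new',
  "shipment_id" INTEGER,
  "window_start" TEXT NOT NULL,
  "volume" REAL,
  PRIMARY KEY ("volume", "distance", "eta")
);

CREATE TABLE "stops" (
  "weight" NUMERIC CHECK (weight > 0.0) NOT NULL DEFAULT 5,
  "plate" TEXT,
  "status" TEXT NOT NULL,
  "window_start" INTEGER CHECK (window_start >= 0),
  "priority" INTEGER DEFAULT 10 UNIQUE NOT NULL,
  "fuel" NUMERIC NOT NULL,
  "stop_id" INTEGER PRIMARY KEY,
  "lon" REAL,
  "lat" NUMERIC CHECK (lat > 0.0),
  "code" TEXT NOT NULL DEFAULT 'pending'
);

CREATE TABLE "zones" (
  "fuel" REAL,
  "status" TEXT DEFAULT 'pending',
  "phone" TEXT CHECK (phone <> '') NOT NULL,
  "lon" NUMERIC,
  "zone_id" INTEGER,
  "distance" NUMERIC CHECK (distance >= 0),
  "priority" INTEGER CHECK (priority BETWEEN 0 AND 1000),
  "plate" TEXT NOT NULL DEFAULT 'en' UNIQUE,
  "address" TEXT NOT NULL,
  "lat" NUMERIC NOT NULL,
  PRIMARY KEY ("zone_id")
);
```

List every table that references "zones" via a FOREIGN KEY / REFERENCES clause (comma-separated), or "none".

No REFERENCES clause anywhere in the schema names zones.

none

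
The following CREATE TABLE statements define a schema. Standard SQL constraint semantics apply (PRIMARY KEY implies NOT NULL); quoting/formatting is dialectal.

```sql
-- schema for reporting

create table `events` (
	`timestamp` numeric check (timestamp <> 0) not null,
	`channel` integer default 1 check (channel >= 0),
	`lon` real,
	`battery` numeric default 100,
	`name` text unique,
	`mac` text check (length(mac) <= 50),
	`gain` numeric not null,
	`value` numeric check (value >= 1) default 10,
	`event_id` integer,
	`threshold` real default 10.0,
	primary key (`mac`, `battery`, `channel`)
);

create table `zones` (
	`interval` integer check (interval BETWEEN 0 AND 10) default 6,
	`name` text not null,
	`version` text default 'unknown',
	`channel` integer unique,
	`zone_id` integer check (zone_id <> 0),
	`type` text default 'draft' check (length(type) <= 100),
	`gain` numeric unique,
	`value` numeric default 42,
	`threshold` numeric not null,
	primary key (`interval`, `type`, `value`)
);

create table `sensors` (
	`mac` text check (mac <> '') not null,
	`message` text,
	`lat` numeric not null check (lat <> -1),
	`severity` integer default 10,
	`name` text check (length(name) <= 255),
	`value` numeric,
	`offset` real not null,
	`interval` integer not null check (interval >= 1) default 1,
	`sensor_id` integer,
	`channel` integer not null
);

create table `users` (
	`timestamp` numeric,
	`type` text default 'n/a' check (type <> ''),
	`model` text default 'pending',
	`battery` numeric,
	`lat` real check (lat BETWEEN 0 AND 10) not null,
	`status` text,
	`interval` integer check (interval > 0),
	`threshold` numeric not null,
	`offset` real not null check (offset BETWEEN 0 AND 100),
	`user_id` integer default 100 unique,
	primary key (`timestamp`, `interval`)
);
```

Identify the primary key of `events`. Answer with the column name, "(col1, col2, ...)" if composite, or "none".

(mac, battery, channel)

A table-level PRIMARY KEY clause names 3 columns: mac, battery, channel.
This is a composite key — the combination is unique, not each column individually.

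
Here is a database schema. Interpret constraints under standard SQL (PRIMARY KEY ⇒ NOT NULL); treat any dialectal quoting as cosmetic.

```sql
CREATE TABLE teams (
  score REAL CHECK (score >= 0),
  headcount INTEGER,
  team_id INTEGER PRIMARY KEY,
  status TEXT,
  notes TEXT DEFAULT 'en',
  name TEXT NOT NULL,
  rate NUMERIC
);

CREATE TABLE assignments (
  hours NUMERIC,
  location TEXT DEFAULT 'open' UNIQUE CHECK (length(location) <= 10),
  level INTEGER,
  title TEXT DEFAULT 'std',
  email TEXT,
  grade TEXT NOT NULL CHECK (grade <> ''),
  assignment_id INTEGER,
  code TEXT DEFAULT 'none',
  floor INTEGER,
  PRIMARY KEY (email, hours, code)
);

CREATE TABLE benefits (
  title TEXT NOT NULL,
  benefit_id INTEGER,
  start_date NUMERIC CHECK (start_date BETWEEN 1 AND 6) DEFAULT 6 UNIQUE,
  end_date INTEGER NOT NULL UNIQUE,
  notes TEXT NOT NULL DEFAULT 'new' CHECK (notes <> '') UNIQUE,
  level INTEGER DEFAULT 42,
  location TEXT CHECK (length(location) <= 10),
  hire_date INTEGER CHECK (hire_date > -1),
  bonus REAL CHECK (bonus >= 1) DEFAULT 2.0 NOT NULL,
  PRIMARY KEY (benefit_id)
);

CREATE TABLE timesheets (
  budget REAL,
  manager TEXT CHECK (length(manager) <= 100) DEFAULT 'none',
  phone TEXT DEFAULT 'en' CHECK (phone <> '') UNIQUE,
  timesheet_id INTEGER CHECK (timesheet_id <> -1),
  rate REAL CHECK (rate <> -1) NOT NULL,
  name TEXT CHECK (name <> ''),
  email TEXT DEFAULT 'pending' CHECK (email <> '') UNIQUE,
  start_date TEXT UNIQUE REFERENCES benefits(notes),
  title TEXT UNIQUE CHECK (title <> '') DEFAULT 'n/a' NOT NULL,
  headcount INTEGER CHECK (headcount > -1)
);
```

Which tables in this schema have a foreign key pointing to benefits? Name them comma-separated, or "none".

- timesheets.start_date references benefits(notes).

timesheets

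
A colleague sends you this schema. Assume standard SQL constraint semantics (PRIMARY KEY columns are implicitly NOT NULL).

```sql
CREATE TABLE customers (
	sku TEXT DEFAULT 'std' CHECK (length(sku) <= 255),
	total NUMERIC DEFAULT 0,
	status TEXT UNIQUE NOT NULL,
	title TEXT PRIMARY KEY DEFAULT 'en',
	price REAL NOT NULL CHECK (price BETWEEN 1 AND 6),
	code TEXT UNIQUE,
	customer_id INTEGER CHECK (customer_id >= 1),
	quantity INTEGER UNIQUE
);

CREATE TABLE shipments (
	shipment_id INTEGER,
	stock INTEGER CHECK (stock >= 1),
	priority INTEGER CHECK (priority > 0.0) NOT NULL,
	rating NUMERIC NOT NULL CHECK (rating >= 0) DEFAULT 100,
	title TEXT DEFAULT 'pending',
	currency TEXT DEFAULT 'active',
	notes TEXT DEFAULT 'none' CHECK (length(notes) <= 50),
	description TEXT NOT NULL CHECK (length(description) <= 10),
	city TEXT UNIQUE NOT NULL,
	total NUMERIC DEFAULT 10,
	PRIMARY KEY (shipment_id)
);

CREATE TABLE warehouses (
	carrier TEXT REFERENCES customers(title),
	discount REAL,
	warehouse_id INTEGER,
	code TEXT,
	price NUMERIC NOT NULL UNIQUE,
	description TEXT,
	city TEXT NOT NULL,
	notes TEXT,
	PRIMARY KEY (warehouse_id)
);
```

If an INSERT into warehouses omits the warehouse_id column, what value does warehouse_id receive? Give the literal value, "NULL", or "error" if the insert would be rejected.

error

warehouse_id has no DEFAULT clause.
Omitting it would insert NULL, but it is part of the PRIMARY KEY, so the INSERT fails.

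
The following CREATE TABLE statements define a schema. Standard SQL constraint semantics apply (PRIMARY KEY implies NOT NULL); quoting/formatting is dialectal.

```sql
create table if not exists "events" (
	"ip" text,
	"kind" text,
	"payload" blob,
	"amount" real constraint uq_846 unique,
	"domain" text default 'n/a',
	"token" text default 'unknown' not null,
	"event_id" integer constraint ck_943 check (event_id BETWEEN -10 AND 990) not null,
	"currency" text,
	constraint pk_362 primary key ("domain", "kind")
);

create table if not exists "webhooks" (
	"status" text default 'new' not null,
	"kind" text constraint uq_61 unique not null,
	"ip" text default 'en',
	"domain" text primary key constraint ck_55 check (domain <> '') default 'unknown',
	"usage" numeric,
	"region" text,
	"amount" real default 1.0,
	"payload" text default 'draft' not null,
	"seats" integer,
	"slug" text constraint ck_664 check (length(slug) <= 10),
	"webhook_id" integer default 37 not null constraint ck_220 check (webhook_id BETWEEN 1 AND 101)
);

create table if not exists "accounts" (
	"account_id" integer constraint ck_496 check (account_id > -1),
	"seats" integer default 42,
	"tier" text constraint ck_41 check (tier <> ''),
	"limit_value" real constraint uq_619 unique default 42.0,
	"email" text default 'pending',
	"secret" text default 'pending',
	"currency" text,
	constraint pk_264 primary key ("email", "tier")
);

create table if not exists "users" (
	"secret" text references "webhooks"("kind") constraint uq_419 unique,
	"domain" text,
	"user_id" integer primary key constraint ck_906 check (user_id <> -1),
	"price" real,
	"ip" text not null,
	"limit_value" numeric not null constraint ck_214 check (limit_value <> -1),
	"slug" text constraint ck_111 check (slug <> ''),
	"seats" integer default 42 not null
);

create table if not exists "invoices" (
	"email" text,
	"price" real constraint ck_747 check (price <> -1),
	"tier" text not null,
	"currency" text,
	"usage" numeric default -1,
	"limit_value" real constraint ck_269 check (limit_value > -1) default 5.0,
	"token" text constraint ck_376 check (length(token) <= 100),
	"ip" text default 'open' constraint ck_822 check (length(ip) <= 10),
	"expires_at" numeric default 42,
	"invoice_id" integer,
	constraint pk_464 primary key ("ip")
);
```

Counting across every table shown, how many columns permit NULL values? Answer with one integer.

events: 4 nullable (ip, payload, amount, currency — PK (domain, kind) and explicit NOT NULL columns excluded).
webhooks: 6 nullable (ip, usage, region, amount, seats, slug — PK (domain) and explicit NOT NULL columns excluded).
accounts: 5 nullable (account_id, seats, limit_value, secret, currency — PK (email, tier) and explicit NOT NULL columns excluded).
users: 4 nullable (secret, domain, price, slug — PK (user_id) and explicit NOT NULL columns excluded).
invoices: 8 nullable (email, price, currency, usage, limit_value, token, expires_at, invoice_id — PK (ip) and explicit NOT NULL columns excluded).
Total: 4 + 6 + 5 + 4 + 8 = 27.

27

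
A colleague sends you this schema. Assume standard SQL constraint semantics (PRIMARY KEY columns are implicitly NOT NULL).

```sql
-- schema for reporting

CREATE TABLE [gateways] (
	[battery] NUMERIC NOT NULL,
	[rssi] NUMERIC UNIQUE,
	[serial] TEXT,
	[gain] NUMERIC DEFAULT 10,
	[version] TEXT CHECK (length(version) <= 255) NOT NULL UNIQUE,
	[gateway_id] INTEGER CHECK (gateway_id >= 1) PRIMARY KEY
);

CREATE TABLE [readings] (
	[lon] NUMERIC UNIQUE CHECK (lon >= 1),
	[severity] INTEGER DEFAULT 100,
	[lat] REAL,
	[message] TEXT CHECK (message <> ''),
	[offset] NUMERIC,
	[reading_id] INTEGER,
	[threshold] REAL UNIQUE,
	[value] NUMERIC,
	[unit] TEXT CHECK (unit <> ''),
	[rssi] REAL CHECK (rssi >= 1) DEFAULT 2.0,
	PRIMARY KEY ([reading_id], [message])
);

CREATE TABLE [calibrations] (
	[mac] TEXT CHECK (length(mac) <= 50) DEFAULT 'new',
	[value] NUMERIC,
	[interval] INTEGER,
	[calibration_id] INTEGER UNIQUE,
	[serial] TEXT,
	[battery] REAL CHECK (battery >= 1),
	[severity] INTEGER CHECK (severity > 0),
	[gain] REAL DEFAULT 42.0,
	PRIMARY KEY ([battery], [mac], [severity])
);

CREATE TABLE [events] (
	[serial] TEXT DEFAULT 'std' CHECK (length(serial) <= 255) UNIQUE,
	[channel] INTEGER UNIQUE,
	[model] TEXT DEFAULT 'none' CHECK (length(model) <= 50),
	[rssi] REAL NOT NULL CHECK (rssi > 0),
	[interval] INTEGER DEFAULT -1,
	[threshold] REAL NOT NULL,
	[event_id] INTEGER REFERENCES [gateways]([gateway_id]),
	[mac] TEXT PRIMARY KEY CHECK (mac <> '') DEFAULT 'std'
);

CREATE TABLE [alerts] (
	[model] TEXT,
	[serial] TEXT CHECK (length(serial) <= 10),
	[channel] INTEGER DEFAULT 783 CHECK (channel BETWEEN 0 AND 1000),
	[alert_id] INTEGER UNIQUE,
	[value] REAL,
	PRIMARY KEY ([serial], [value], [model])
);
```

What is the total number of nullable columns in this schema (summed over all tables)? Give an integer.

gateways: 3 nullable (rssi, serial, gain — PK (gateway_id) and explicit NOT NULL columns excluded).
readings: 8 nullable (lon, severity, lat, offset, threshold, value, unit, rssi — PK (reading_id, message) and explicit NOT NULL columns excluded).
calibrations: 5 nullable (value, interval, calibration_id, serial, gain — PK (battery, mac, severity) and explicit NOT NULL columns excluded).
events: 5 nullable (serial, channel, model, interval, event_id — PK (mac) and explicit NOT NULL columns excluded).
alerts: 2 nullable (channel, alert_id — PK (serial, value, model) and explicit NOT NULL columns excluded).
Total: 3 + 8 + 5 + 5 + 2 = 23.

23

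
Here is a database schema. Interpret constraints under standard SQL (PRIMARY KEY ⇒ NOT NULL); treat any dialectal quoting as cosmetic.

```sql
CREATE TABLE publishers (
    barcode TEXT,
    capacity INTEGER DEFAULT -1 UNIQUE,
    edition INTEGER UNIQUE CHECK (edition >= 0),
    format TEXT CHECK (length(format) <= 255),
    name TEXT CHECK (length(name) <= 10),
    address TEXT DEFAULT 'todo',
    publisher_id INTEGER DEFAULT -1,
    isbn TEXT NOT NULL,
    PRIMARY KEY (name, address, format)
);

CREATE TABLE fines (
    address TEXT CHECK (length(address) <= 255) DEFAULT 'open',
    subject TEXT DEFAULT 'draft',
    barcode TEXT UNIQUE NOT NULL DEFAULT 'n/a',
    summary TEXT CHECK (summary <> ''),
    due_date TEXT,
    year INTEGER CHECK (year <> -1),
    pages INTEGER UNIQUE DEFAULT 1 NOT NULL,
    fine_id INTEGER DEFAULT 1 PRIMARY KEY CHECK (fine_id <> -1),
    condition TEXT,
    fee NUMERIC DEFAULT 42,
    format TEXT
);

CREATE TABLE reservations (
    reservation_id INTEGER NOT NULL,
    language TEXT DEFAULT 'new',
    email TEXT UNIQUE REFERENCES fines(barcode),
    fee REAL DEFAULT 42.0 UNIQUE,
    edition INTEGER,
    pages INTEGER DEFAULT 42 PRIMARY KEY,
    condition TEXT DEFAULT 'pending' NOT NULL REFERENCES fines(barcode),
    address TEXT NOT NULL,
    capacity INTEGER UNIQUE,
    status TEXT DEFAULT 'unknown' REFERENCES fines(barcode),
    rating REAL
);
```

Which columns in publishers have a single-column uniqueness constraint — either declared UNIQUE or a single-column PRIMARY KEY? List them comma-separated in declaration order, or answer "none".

capacity, edition

- barcode: no UNIQUE or single-column PK constraint.
- capacity: declared UNIQUE → unique.
- edition: declared UNIQUE → unique.
- format: part of a composite PRIMARY KEY — only the tuple is unique, not this column on its own.
- name: part of a composite PRIMARY KEY — only the tuple is unique, not this column on its own.
- address: part of a composite PRIMARY KEY — only the tuple is unique, not this column on its own.
- publisher_id: no UNIQUE or single-column PK constraint.
- isbn: no UNIQUE or single-column PK constraint.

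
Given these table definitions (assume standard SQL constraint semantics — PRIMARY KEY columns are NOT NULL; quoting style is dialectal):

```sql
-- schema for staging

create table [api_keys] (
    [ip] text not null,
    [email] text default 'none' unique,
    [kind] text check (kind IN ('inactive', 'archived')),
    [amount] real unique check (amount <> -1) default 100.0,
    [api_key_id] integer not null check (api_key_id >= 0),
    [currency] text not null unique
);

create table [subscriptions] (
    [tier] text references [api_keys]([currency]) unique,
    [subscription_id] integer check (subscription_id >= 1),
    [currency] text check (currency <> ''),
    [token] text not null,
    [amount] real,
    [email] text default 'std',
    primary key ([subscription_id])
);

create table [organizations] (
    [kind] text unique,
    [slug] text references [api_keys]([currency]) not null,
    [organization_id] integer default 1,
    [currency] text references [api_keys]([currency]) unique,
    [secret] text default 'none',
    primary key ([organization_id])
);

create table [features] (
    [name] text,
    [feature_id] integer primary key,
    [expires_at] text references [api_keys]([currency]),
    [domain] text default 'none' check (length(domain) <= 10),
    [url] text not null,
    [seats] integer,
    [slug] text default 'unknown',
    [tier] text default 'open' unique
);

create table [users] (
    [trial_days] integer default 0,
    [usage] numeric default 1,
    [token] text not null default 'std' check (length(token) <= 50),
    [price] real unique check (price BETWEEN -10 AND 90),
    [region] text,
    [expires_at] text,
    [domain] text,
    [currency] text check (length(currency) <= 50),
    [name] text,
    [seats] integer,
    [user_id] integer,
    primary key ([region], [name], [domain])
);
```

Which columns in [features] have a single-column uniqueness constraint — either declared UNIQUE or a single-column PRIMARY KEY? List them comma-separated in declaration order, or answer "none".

feature_id, tier

- name: no UNIQUE or single-column PK constraint.
- feature_id: single-column PRIMARY KEY → unique.
- expires_at: no UNIQUE or single-column PK constraint.
- domain: no UNIQUE or single-column PK constraint.
- url: no UNIQUE or single-column PK constraint.
- seats: no UNIQUE or single-column PK constraint.
- slug: no UNIQUE or single-column PK constraint.
- tier: declared UNIQUE → unique.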